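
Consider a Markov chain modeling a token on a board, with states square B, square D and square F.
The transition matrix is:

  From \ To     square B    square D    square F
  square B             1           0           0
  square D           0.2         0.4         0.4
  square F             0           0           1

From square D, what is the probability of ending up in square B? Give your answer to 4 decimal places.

Let h(s) be the probability of absorption at square B starting from transient state s. Then h(square B) = 1 and h(square F) = 0. By first-step analysis:
h(square D) = 0.2·1 + 0.4·h(square D) + 0.4·0
Solving: h(square D) = 0.3333.
Starting from square D, the probability is 0.3333.

0.3333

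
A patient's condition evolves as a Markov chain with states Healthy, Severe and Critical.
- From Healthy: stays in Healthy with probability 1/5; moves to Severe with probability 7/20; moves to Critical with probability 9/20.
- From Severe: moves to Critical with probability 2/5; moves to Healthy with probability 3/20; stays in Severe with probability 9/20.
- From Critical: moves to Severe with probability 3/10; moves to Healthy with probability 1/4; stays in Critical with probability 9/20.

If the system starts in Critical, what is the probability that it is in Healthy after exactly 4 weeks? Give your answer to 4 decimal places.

Propagate the distribution vector 4 weeks from Critical.
After 0 weeks: (0.0000, 0.0000, 1.0000)
After 1 week: (0.2500, 0.3000, 0.4500)
After 2 weeks: (0.2075, 0.3575, 0.4350)
After 3 weeks: (0.2039, 0.3640, 0.4321)
After 4 weeks: (0.2034, 0.3648, 0.4318)
P(in Healthy after 4 weeks) = 0.2034

0.2034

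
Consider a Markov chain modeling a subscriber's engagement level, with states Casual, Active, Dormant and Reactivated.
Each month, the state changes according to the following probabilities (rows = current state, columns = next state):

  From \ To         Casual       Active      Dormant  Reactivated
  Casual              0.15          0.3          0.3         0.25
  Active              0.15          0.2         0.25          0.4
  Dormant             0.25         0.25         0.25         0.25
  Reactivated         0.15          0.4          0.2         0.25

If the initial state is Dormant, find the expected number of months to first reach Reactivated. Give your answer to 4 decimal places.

Let t(s) be the expected number of months to first reach Reactivated from state s, with t(Reactivated) = 0. Conditioning on the first month:
t(Casual) = 1 + 0.15·t(Casual) + 0.3·t(Active) + 0.3·t(Dormant)
t(Active) = 1 + 0.15·t(Casual) + 0.2·t(Active) + 0.25·t(Dormant)
t(Dormant) = 1 + 0.25·t(Casual) + 0.25·t(Active) + 0.25·t(Dormant)
Solving: t(Casual) = 3.4597, t(Active) = 2.9869, t(Dormant) = 3.4822.
Expected months from Dormant to Reactivated: 3.4822.

3.4822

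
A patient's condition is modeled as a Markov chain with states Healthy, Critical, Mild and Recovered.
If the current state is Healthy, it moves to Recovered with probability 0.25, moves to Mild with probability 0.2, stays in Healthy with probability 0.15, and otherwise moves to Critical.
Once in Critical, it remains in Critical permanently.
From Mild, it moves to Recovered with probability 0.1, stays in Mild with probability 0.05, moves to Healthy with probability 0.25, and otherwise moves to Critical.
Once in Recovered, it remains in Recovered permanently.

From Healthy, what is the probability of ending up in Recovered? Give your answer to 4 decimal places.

Let h(s) be the probability of absorption at Recovered starting from transient state s. Then h(Recovered) = 1 and h(Critical) = 0. By first-step analysis:
h(Healthy) = 0.15·h(Healthy) + 0.4·0 + 0.2·h(Mild) + 0.25·1
h(Mild) = 0.25·h(Healthy) + 0.6·0 + 0.05·h(Mild) + 0.1·1
Solving: h(Healthy) = 0.3399, h(Mild) = 0.1947.
Starting from Healthy, the probability is 0.3399.

0.3399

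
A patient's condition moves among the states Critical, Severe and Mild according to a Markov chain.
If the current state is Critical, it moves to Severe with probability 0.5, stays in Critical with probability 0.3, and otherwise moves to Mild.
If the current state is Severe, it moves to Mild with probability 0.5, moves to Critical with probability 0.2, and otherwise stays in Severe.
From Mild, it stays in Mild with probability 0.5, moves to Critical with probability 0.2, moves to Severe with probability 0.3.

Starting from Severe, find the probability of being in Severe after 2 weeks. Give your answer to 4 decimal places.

Sum over the intermediate state after 1 week:
P = P(Severe→Critical)·P(Critical→Severe) + P(Severe→Severe)·P(Severe→Severe) + P(Severe→Mild)·P(Mild→Severe)
  = 0.2×0.5 + 0.3×0.3 + 0.5×0.3
  = 0.1000 + 0.0900 + 0.1500 = 0.3400

0.3400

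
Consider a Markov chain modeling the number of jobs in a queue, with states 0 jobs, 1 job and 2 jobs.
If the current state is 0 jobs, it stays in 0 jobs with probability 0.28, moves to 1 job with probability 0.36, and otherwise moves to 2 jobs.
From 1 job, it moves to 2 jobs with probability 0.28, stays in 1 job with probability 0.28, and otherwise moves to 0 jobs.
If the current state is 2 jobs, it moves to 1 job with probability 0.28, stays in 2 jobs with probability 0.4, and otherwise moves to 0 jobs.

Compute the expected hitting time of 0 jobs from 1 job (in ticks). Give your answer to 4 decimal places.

2.4887

Let t(s) be the expected number of ticks to first reach 0 jobs from state s, with t(0 jobs) = 0. Conditioning on the first tick:
t(1 job) = 1 + 0.28·t(1 job) + 0.28·t(2 jobs)
t(2 jobs) = 1 + 0.28·t(1 job) + 0.4·t(2 jobs)
Solving: t(1 job) = 2.4887, t(2 jobs) = 2.8281.
Expected ticks from 1 job to 0 jobs: 2.4887.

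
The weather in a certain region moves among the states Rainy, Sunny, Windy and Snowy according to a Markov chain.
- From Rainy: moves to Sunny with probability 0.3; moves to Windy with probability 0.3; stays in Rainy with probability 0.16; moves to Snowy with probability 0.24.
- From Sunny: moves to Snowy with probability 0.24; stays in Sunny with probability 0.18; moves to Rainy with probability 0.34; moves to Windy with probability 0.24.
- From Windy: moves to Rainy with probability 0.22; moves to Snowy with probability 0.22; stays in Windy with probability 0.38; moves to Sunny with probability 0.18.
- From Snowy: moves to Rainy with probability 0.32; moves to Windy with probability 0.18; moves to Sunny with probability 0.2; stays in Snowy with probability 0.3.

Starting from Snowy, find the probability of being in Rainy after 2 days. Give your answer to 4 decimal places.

Propagate the distribution vector 2 days from Snowy.
After 0 days: (0.0000, 0.0000, 0.0000, 1.0000)
After 1 day: (0.3200, 0.2000, 0.1800, 0.3000)
After 2 days: (0.2548, 0.2244, 0.2664, 0.2544)
P(in Rainy after 2 days) = 0.2548

0.2548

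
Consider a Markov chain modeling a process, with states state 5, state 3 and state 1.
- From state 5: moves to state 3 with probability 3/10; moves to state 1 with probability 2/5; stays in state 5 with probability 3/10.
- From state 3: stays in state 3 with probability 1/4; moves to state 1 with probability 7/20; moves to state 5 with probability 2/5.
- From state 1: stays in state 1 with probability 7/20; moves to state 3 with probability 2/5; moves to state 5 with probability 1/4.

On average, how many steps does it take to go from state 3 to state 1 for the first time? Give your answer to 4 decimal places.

2.7160

Let t(s) be the expected number of steps to first reach state 1 from state s, with t(state 1) = 0. Conditioning on the first step:
t(state 5) = 1 + 0.3·t(state 5) + 0.3·t(state 3)
t(state 3) = 1 + 0.4·t(state 5) + 0.25·t(state 3)
Solving: t(state 5) = 2.5926, t(state 3) = 2.7160.
Expected steps from state 3 to state 1: 2.7160.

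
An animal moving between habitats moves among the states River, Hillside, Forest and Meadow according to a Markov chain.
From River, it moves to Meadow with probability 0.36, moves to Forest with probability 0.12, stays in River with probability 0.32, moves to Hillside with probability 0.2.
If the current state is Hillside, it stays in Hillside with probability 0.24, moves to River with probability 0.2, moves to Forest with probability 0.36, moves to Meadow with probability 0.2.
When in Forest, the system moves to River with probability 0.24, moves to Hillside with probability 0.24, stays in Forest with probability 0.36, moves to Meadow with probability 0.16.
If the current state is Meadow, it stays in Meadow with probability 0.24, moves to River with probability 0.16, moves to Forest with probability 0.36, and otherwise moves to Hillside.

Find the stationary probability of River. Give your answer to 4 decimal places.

Let the stationary distribution be π with π = πP and π_1 + π_2 + π_3 + π_4 = 1.
π_1 = 0.32·π_1 + 0.2·π_2 + 0.24·π_3 + 0.16·π_4
π_2 = 0.2·π_1 + 0.24·π_2 + 0.24·π_3 + 0.24·π_4
π_3 = 0.12·π_1 + 0.36·π_2 + 0.36·π_3 + 0.36·π_4
Solving with the normalization constraint gives π = (0.2305, 0.2308, 0.3047, 0.2341).
So the stationary probability of River is 0.2305.

0.2305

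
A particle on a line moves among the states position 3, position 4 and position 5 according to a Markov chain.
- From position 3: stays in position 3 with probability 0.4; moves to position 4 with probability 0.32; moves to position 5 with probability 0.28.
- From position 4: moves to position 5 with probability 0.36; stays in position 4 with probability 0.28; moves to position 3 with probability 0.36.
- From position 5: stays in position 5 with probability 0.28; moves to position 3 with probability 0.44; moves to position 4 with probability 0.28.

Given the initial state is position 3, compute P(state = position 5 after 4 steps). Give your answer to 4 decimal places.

Propagate the distribution vector 4 steps from position 3.
After 0 steps: (1.0000, 0.0000, 0.0000)
After 1 step: (0.4000, 0.3200, 0.2800)
After 2 steps: (0.3984, 0.2960, 0.3056)
After 3 steps: (0.4004, 0.2959, 0.3037)
After 4 steps: (0.4003, 0.2960, 0.3037)
P(in position 5 after 4 steps) = 0.3037

0.3037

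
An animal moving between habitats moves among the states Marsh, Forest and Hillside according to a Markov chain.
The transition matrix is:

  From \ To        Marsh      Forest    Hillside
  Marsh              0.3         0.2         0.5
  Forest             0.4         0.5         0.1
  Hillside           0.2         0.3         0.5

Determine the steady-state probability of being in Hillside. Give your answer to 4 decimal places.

0.3649

Let the stationary distribution be π with π = πP and π_1 + π_2 + π_3 = 1.
π_1 = 0.3·π_1 + 0.4·π_2 + 0.2·π_3
π_2 = 0.2·π_1 + 0.5·π_2 + 0.3·π_3
Solving with the normalization constraint gives π = (0.2973, 0.3378, 0.3649).
So the stationary probability of Hillside is 0.3649.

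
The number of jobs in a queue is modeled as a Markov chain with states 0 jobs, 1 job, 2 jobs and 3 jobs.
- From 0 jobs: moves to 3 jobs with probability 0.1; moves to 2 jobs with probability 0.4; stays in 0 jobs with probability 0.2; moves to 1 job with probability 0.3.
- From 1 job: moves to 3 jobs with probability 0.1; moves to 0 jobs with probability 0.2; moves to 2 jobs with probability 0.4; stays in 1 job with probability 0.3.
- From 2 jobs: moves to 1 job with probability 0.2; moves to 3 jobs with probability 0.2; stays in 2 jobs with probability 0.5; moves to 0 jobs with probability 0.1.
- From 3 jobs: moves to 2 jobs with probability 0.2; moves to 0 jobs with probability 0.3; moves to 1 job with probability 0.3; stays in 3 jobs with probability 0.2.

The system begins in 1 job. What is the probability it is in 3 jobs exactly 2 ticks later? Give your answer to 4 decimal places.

Propagate the distribution vector 2 ticks from 1 job.
After 0 ticks: (0.0000, 1.0000, 0.0000, 0.0000)
After 1 tick: (0.2000, 0.3000, 0.4000, 0.1000)
After 2 ticks: (0.1700, 0.2600, 0.4200, 0.1500)
P(in 3 jobs after 2 ticks) = 0.1500

0.1500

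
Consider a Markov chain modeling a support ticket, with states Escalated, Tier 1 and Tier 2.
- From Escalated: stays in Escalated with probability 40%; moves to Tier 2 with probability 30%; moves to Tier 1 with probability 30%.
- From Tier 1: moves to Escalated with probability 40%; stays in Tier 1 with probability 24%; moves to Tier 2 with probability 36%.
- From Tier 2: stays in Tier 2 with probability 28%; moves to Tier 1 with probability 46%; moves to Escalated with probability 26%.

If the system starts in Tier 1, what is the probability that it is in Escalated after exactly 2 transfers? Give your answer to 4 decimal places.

0.3496

Sum over the intermediate state after 1 transfer:
P = P(Tier 1→Escalated)·P(Escalated→Escalated) + P(Tier 1→Tier 1)·P(Tier 1→Escalated) + P(Tier 1→Tier 2)·P(Tier 2→Escalated)
  = 0.4×0.4 + 0.24×0.4 + 0.36×0.26
  = 0.1600 + 0.0960 + 0.0936 = 0.3496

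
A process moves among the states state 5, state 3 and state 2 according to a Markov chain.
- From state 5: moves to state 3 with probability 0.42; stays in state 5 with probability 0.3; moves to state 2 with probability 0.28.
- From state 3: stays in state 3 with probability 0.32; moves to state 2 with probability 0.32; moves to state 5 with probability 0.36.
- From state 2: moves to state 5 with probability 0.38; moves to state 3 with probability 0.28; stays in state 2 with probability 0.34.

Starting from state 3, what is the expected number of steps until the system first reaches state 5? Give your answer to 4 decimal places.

Let t(s) be the expected number of steps to first reach state 5 from state s, with t(state 5) = 0. Conditioning on the first step:
t(state 3) = 1 + 0.32·t(state 3) + 0.32·t(state 2)
t(state 2) = 1 + 0.28·t(state 3) + 0.34·t(state 2)
Solving: t(state 3) = 2.7283, t(state 2) = 2.6726.
Expected steps from state 3 to state 5: 2.7283.

2.7283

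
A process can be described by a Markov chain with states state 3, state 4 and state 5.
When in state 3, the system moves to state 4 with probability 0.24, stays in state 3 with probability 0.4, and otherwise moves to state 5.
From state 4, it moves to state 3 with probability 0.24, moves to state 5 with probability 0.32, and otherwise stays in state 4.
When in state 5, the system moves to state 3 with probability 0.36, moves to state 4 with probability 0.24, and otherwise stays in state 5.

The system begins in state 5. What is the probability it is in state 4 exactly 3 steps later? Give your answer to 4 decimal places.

0.2976

Propagate the distribution vector 3 steps from state 5.
After 0 steps: (0.0000, 0.0000, 1.0000)
After 1 step: (0.3600, 0.2400, 0.4000)
After 2 steps: (0.3456, 0.2880, 0.3664)
After 3 steps: (0.3393, 0.2976, 0.3631)
P(in state 4 after 3 steps) = 0.2976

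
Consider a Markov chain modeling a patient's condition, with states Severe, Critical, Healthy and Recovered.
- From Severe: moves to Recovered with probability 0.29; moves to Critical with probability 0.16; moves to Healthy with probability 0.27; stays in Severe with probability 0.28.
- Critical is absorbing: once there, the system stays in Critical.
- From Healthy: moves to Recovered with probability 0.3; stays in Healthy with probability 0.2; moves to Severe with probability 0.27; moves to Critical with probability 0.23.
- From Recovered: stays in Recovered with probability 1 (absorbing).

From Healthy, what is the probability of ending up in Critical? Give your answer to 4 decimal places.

Let h(s) be the probability of absorption at Critical starting from transient state s. Then h(Critical) = 1 and h(Recovered) = 0. By first-step analysis:
h(Severe) = 0.28·h(Severe) + 0.16·1 + 0.27·h(Healthy) + 0.29·0
h(Healthy) = 0.27·h(Severe) + 0.23·1 + 0.2·h(Healthy) + 0.3·0
Solving: h(Severe) = 0.3779, h(Healthy) = 0.4150.
Starting from Healthy, the probability is 0.4150.

0.4150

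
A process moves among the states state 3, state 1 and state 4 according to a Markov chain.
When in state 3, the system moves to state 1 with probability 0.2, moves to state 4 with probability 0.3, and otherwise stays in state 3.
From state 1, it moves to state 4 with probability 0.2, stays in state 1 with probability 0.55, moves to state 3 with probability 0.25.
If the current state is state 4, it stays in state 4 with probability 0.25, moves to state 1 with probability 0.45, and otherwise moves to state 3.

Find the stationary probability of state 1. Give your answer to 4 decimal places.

Let the stationary distribution be π with π = πP and π_1 + π_2 + π_3 = 1.
π_1 = 0.5·π_1 + 0.25·π_2 + 0.3·π_3
π_2 = 0.2·π_1 + 0.55·π_2 + 0.45·π_3
Solving with the normalization constraint gives π = (0.3498, 0.4028, 0.2473).
So the stationary probability of state 1 is 0.4028.

0.4028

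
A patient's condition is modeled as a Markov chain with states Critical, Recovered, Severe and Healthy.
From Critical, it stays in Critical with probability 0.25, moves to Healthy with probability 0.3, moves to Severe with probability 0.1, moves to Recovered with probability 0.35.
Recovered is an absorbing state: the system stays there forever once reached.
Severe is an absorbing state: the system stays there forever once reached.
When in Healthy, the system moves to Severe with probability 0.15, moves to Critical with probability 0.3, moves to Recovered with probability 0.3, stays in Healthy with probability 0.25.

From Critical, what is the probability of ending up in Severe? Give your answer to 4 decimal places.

0.2540

Let h(s) be the probability of absorption at Severe starting from transient state s. Then h(Severe) = 1 and h(Recovered) = 0. By first-step analysis:
h(Critical) = 0.25·h(Critical) + 0.35·0 + 0.1·1 + 0.3·h(Healthy)
h(Healthy) = 0.3·h(Critical) + 0.3·0 + 0.15·1 + 0.25·h(Healthy)
Solving: h(Critical) = 0.2540, h(Healthy) = 0.3016.
Starting from Critical, the probability is 0.2540.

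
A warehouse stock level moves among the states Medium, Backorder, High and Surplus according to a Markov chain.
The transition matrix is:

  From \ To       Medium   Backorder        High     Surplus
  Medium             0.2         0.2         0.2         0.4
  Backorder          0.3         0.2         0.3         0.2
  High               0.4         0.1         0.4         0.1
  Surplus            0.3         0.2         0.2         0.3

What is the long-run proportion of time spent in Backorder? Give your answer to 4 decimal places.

Let the stationary distribution be π with π = πP and π_1 + π_2 + π_3 + π_4 = 1.
π_1 = 0.2·π_1 + 0.3·π_2 + 0.4·π_3 + 0.3·π_4
π_2 = 0.2·π_1 + 0.2·π_2 + 0.1·π_3 + 0.2·π_4
π_3 = 0.2·π_1 + 0.3·π_2 + 0.4·π_3 + 0.2·π_4
Solving with the normalization constraint gives π = (0.2974, 0.1728, 0.2716, 0.2581).
So the stationary probability of Backorder is 0.1728.

0.1728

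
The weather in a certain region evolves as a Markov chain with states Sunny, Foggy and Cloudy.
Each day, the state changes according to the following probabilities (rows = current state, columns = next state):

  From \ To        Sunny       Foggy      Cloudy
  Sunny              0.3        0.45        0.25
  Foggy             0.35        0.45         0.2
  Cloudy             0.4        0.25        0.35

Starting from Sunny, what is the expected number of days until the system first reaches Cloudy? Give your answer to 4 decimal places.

Let t(s) be the expected number of days to first reach Cloudy from state s, with t(Cloudy) = 0. Conditioning on the first day:
t(Sunny) = 1 + 0.3·t(Sunny) + 0.45·t(Foggy)
t(Foggy) = 1 + 0.35·t(Sunny) + 0.45·t(Foggy)
Solving: t(Sunny) = 4.3956, t(Foggy) = 4.6154.
Expected days from Sunny to Cloudy: 4.3956.

4.3956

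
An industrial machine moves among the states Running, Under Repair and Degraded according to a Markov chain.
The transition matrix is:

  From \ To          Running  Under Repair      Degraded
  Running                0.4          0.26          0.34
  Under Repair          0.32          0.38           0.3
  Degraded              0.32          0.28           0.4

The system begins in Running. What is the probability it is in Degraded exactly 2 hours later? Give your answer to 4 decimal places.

Sum over the intermediate state after 1 hour:
P = P(Running→Running)·P(Running→Degraded) + P(Running→Under Repair)·P(Under Repair→Degraded) + P(Running→Degraded)·P(Degraded→Degraded)
  = 0.4×0.34 + 0.26×0.3 + 0.34×0.4
  = 0.1360 + 0.0780 + 0.1360 = 0.3500

0.3500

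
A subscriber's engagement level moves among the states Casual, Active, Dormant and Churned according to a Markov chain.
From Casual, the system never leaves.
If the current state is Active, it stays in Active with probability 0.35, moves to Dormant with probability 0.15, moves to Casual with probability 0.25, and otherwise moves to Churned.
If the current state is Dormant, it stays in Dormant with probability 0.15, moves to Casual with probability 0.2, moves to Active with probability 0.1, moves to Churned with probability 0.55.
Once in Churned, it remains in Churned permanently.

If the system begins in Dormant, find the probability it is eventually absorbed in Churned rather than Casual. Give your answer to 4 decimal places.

0.7116

Let h(s) be the probability of absorption at Churned starting from transient state s. Then h(Churned) = 1 and h(Casual) = 0. By first-step analysis:
h(Active) = 0.25·0 + 0.35·h(Active) + 0.15·h(Dormant) + 0.25·1
h(Dormant) = 0.2·0 + 0.1·h(Active) + 0.15·h(Dormant) + 0.55·1
Solving: h(Active) = 0.5488, h(Dormant) = 0.7116.
Starting from Dormant, the probability is 0.7116.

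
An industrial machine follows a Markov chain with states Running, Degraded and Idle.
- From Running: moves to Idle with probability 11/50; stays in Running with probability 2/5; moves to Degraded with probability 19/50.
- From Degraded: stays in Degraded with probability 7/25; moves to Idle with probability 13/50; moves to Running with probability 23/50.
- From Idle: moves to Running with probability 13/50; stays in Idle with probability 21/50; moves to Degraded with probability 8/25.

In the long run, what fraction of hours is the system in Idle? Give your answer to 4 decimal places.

Let the stationary distribution be π with π = πP and π_1 + π_2 + π_3 = 1.
π_1 = 0.4·π_1 + 0.46·π_2 + 0.26·π_3
π_2 = 0.38·π_1 + 0.28·π_2 + 0.32·π_3
Solving with the normalization constraint gives π = (0.3790, 0.3296, 0.2915).
So the stationary probability of Idle is 0.2915.

0.2915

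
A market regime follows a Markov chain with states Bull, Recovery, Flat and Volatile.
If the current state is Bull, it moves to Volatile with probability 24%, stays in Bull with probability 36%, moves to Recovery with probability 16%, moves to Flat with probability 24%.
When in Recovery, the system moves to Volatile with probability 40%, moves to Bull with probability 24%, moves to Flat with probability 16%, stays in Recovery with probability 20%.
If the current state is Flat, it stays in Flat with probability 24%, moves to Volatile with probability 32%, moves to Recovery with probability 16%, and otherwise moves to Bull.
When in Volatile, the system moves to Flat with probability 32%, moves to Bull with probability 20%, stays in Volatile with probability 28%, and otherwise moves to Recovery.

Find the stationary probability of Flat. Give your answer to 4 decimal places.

Let the stationary distribution be π with π = πP and π_1 + π_2 + π_3 + π_4 = 1.
π_1 = 0.36·π_1 + 0.24·π_2 + 0.28·π_3 + 0.2·π_4
π_2 = 0.16·π_1 + 0.2·π_2 + 0.16·π_3 + 0.2·π_4
π_3 = 0.24·π_1 + 0.16·π_2 + 0.24·π_3 + 0.32·π_4
Solving with the normalization constraint gives π = (0.2704, 0.1792, 0.2497, 0.3007).
So the stationary probability of Flat is 0.2497.

0.2497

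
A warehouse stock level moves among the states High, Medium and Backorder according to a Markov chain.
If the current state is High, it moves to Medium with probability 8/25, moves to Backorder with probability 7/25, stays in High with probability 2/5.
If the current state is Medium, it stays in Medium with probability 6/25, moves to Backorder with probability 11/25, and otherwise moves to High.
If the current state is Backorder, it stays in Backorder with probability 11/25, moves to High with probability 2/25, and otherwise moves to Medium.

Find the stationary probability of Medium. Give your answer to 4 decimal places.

0.3557

Let the stationary distribution be π with π = πP and π_1 + π_2 + π_3 = 1.
π_1 = 0.4·π_1 + 0.32·π_2 + 0.08·π_3
π_2 = 0.32·π_1 + 0.24·π_2 + 0.48·π_3
Solving with the normalization constraint gives π = (0.2432, 0.3557, 0.4011).
So the stationary probability of Medium is 0.3557.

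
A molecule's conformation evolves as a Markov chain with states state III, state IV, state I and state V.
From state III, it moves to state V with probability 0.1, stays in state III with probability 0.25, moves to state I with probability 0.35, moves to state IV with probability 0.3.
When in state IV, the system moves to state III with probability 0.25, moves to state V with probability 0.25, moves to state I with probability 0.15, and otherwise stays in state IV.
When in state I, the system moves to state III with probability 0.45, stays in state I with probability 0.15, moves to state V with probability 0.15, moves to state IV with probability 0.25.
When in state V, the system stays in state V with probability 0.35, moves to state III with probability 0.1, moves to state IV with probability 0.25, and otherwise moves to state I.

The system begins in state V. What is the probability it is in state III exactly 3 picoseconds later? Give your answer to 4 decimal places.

Propagate the distribution vector 3 picoseconds from state V.
After 0 picoseconds: (0.0000, 0.0000, 0.0000, 1.0000)
After 1 picosecond: (0.1000, 0.2500, 0.3000, 0.3500)
After 2 picoseconds: (0.2575, 0.2800, 0.2225, 0.2400)
After 3 picoseconds: (0.2585, 0.2909, 0.2375, 0.2131)
P(in state III after 3 picoseconds) = 0.2585

0.2585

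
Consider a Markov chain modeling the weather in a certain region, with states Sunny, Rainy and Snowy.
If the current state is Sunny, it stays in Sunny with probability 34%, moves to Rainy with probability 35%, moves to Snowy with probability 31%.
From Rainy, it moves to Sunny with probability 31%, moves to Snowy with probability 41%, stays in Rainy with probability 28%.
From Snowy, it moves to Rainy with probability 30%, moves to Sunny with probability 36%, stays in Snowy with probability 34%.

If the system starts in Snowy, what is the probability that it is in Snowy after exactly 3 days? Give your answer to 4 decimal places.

0.3517

Propagate the distribution vector 3 days from Snowy.
After 0 days: (0.0000, 0.0000, 1.0000)
After 1 day: (0.3600, 0.3000, 0.3400)
After 2 days: (0.3378, 0.3120, 0.3502)
After 3 days: (0.3376, 0.3107, 0.3517)
P(in Snowy after 3 days) = 0.3517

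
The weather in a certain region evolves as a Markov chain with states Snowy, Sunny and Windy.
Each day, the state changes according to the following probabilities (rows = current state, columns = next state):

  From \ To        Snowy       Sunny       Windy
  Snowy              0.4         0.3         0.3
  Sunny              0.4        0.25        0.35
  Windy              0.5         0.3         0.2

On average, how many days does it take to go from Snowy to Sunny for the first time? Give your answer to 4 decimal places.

3.3333

Let t(s) be the expected number of days to first reach Sunny from state s, with t(Sunny) = 0. Conditioning on the first day:
t(Snowy) = 1 + 0.4·t(Snowy) + 0.3·t(Windy)
t(Windy) = 1 + 0.5·t(Snowy) + 0.2·t(Windy)
Solving: t(Snowy) = 3.3333, t(Windy) = 3.3333.
Expected days from Snowy to Sunny: 3.3333.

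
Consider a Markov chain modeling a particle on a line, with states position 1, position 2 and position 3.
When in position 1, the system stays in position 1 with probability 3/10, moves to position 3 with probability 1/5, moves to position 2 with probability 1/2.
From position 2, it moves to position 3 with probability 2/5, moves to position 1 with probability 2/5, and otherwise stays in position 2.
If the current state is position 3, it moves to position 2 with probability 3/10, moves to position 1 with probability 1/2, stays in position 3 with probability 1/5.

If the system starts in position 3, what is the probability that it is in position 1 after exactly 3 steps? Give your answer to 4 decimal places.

Propagate the distribution vector 3 steps from position 3.
After 0 steps: (0.0000, 0.0000, 1.0000)
After 1 step: (0.5000, 0.3000, 0.2000)
After 2 steps: (0.3700, 0.3700, 0.2600)
After 3 steps: (0.3890, 0.3370, 0.2740)
P(in position 1 after 3 steps) = 0.3890

0.3890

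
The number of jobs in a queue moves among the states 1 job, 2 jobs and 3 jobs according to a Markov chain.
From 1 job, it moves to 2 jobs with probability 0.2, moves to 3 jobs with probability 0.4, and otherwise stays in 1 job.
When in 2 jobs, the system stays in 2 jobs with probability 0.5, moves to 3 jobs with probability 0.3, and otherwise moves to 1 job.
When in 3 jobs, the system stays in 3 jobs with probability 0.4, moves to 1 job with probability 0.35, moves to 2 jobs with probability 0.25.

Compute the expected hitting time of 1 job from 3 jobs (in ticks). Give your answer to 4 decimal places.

3.3333

Let t(s) be the expected number of ticks to first reach 1 job from state s, with t(1 job) = 0. Conditioning on the first tick:
t(2 jobs) = 1 + 0.5·t(2 jobs) + 0.3·t(3 jobs)
t(3 jobs) = 1 + 0.25·t(2 jobs) + 0.4·t(3 jobs)
Solving: t(2 jobs) = 4.0000, t(3 jobs) = 3.3333.
Expected ticks from 3 jobs to 1 job: 3.3333.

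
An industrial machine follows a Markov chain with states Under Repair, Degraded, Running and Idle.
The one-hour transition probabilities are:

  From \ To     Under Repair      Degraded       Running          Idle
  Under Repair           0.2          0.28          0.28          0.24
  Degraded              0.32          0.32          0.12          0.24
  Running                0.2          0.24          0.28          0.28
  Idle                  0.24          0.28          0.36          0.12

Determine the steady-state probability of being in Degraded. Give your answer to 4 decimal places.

Let the stationary distribution be π with π = πP and π_1 + π_2 + π_3 + π_4 = 1.
π_1 = 0.2·π_1 + 0.32·π_2 + 0.2·π_3 + 0.24·π_4
π_2 = 0.28·π_1 + 0.32·π_2 + 0.24·π_3 + 0.28·π_4
π_3 = 0.28·π_1 + 0.12·π_2 + 0.28·π_3 + 0.36·π_4
Solving with the normalization constraint gives π = (0.2427, 0.2811, 0.2529, 0.2233).
So the stationary probability of Degraded is 0.2811.

0.2811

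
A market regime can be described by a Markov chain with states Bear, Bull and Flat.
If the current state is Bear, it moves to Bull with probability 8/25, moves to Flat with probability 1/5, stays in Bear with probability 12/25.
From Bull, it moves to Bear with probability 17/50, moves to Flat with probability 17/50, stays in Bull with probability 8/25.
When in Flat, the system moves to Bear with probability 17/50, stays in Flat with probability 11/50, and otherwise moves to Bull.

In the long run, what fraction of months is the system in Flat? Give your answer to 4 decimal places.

Let the stationary distribution be π with π = πP and π_1 + π_2 + π_3 = 1.
π_1 = 0.48·π_1 + 0.34·π_2 + 0.34·π_3
π_2 = 0.32·π_1 + 0.32·π_2 + 0.44·π_3
Solving with the normalization constraint gives π = (0.3953, 0.3505, 0.2542).
So the stationary probability of Flat is 0.2542.

0.2542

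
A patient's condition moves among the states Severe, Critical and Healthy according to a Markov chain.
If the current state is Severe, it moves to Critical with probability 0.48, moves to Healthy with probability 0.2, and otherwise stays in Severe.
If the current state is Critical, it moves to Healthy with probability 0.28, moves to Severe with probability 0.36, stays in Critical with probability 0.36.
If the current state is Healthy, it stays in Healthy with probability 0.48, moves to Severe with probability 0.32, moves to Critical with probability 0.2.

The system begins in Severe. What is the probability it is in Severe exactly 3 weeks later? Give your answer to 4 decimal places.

Propagate the distribution vector 3 weeks from Severe.
After 0 weeks: (1.0000, 0.0000, 0.0000)
After 1 week: (0.3200, 0.4800, 0.2000)
After 2 weeks: (0.3392, 0.3664, 0.2944)
After 3 weeks: (0.3347, 0.3536, 0.3117)
P(in Severe after 3 weeks) = 0.3347

0.3347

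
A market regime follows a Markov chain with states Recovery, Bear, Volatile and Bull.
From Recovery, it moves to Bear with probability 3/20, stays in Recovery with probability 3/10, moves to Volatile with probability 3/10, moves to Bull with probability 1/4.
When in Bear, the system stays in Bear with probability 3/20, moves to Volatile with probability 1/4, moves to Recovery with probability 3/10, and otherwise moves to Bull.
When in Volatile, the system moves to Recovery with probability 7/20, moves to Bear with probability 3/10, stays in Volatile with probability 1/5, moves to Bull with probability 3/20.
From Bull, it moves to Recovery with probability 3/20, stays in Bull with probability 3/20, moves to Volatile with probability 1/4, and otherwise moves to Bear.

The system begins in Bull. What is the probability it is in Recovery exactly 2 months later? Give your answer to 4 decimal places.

Propagate the distribution vector 2 months from Bull.
After 0 months: (0.0000, 0.0000, 0.0000, 1.0000)
After 1 month: (0.1500, 0.4500, 0.2500, 0.1500)
After 2 months: (0.2900, 0.2325, 0.2450, 0.2325)
P(in Recovery after 2 months) = 0.2900

0.2900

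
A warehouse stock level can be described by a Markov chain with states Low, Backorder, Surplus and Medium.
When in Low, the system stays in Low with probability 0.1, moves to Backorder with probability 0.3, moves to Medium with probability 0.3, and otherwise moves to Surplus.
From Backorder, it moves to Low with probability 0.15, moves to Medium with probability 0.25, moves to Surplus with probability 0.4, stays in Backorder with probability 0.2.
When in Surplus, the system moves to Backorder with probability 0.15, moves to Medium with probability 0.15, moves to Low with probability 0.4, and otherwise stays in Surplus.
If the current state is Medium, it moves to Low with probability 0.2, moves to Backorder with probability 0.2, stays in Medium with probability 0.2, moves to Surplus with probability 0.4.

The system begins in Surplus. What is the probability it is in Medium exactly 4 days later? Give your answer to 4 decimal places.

0.2163

Propagate the distribution vector 4 days from Surplus.
After 0 days: (0.0000, 0.0000, 1.0000, 0.0000)
After 1 day: (0.4000, 0.1500, 0.3000, 0.1500)
After 2 days: (0.2125, 0.2250, 0.3300, 0.2325)
After 3 days: (0.2335, 0.2048, 0.3458, 0.2160)
After 4 days: (0.2356, 0.2061, 0.3421, 0.2163)
P(in Medium after 4 days) = 0.2163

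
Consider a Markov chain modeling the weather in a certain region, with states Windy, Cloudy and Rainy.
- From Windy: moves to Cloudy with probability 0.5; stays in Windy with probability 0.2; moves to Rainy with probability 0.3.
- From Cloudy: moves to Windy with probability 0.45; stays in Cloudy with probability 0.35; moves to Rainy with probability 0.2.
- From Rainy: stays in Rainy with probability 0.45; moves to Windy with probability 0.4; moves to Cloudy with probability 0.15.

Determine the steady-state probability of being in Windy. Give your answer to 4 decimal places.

0.3475

Let the stationary distribution be π with π = πP and π_1 + π_2 + π_3 = 1.
π_1 = 0.2·π_1 + 0.45·π_2 + 0.4·π_3
π_2 = 0.5·π_1 + 0.35·π_2 + 0.15·π_3
Solving with the normalization constraint gives π = (0.3475, 0.3395, 0.3130).
So the stationary probability of Windy is 0.3475.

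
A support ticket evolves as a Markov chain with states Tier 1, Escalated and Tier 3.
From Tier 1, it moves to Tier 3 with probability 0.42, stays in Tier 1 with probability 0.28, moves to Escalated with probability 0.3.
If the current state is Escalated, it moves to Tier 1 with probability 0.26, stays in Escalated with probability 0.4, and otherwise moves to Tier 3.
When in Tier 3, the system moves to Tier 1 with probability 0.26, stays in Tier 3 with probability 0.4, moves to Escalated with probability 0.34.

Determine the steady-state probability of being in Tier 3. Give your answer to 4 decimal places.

Let the stationary distribution be π with π = πP and π_1 + π_2 + π_3 = 1.
π_1 = 0.28·π_1 + 0.26·π_2 + 0.26·π_3
π_2 = 0.3·π_1 + 0.4·π_2 + 0.34·π_3
Solving with the normalization constraint gives π = (0.2653, 0.3504, 0.3843).
So the stationary probability of Tier 3 is 0.3843.

0.3843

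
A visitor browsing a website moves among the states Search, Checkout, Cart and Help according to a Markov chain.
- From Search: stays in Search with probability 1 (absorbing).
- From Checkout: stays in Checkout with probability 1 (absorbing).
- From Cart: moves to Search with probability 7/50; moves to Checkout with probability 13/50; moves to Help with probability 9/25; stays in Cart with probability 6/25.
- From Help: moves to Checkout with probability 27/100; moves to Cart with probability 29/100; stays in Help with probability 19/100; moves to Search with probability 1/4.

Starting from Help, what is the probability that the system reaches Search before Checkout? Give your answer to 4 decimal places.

Let h(s) be the probability of absorption at Search starting from transient state s. Then h(Search) = 1 and h(Checkout) = 0. By first-step analysis:
h(Cart) = 0.14·1 + 0.26·0 + 0.24·h(Cart) + 0.36·h(Help)
h(Help) = 0.25·1 + 0.27·0 + 0.29·h(Cart) + 0.19·h(Help)
Solving: h(Cart) = 0.3979, h(Help) = 0.4511.
Starting from Help, the probability is 0.4511.

0.4511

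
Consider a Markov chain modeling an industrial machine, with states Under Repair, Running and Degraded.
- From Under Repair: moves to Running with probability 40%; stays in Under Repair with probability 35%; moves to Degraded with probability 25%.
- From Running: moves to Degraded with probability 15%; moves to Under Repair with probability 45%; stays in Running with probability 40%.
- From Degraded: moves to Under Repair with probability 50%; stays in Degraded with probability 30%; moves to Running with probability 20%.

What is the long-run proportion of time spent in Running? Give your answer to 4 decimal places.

0.3548

Let the stationary distribution be π with π = πP and π_1 + π_2 + π_3 = 1.
π_1 = 0.35·π_1 + 0.45·π_2 + 0.5·π_3
π_2 = 0.4·π_1 + 0.4·π_2 + 0.2·π_3
Solving with the normalization constraint gives π = (0.4194, 0.3548, 0.2258).
So the stationary probability of Running is 0.3548.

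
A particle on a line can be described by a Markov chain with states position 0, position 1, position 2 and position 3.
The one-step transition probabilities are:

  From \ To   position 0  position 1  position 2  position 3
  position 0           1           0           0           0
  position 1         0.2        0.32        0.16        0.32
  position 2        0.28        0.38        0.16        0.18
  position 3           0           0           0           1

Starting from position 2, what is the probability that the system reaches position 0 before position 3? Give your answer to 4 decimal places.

0.5219

Let h(s) be the probability of absorption at position 0 starting from transient state s. Then h(position 0) = 1 and h(position 3) = 0. By first-step analysis:
h(position 1) = 0.2·1 + 0.32·h(position 1) + 0.16·h(position 2) + 0.32·0
h(position 2) = 0.28·1 + 0.38·h(position 1) + 0.16·h(position 2) + 0.18·0
Solving: h(position 1) = 0.4169, h(position 2) = 0.5219.
Starting from position 2, the probability is 0.5219.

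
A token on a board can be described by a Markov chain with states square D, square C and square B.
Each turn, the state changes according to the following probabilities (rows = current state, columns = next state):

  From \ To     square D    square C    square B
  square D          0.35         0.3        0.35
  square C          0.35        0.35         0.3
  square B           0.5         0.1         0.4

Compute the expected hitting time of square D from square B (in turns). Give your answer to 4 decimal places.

2.0833

Let t(s) be the expected number of turns to first reach square D from state s, with t(square D) = 0. Conditioning on the first turn:
t(square C) = 1 + 0.35·t(square C) + 0.3·t(square B)
t(square B) = 1 + 0.1·t(square C) + 0.4·t(square B)
Solving: t(square C) = 2.5000, t(square B) = 2.0833.
Expected turns from square B to square D: 2.0833.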